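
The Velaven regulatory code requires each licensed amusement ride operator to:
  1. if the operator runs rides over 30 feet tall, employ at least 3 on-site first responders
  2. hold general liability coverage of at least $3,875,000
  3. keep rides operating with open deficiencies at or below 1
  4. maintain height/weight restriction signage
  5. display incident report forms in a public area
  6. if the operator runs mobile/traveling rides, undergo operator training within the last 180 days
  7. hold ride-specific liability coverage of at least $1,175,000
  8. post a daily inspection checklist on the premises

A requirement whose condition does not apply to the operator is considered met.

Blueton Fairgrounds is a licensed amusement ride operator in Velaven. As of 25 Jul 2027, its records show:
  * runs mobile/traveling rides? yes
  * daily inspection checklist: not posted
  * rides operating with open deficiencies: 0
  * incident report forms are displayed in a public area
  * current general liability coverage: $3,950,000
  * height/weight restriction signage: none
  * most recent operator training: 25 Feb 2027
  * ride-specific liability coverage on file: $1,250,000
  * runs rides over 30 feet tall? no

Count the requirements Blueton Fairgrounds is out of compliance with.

2

1. condition 'runs rides over 30 feet tall' does not hold → requirement n/a → met
2. general liability coverage $3,950,000 ≥ $3,875,000 → met
3. rides operating with open deficiencies 0 ≤ 1 → met
4. height/weight restriction signage absent → not met
5. incident report forms present → met
6. condition 'runs mobile/traveling rides' holds; operator training 150 days ago vs limit 180 → met
7. ride-specific liability coverage $1,250,000 ≥ $1,175,000 → met
8. daily inspection checklist absent → not met
Not met: 2 of 8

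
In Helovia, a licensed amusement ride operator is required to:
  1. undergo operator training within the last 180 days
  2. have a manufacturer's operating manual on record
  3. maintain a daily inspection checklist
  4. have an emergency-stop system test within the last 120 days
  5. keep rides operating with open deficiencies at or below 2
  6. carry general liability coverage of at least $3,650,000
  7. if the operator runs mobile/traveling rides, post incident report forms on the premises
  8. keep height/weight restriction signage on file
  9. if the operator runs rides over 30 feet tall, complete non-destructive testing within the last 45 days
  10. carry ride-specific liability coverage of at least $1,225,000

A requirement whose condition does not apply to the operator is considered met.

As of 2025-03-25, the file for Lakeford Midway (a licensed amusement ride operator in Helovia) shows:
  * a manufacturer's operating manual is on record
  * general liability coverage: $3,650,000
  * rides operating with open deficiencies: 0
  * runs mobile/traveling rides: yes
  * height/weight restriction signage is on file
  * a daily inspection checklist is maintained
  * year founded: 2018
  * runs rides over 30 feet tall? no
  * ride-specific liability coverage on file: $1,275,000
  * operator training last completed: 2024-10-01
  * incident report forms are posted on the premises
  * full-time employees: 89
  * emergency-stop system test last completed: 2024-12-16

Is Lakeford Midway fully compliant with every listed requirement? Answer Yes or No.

Yes

1. operator training 175 days ago vs limit 180 → met
2. manufacturer's operating manual present → met
3. daily inspection checklist present → met
4. emergency-stop system test 99 days ago vs limit 120 → met
5. rides operating with open deficiencies 0 ≤ 2 → met
6. general liability coverage $3,650,000 ≥ $3,650,000 → met
7. condition 'runs mobile/traveling rides' holds; incident report forms present → met
8. height/weight restriction signage present → met
9. condition 'runs rides over 30 feet tall' does not hold → requirement n/a → met
10. ride-specific liability coverage $1,275,000 ≥ $1,225,000 → met
All met.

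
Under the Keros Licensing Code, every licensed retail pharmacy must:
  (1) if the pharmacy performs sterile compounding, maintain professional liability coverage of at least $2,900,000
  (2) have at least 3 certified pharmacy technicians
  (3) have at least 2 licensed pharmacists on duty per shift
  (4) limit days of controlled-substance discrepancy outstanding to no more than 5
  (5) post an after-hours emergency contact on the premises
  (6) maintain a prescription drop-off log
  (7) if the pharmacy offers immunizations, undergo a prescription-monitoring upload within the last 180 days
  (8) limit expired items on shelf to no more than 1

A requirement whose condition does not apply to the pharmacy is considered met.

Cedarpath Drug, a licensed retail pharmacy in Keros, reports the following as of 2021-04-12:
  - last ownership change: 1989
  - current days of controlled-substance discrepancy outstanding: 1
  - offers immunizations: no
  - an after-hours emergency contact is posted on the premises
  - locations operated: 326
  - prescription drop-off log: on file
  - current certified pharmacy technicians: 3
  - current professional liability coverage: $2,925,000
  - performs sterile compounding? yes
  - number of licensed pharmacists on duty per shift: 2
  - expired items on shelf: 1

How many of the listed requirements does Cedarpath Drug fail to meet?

1. condition 'performs sterile compounding' holds; professional liability coverage $2,925,000 ≥ $2,900,000 → met
2. certified pharmacy technicians 3 ≥ 3 → met
3. licensed pharmacists on duty per shift 2 ≥ 2 → met
4. days of controlled-substance discrepancy outstanding 1 ≤ 5 → met
5. after-hours emergency contact present → met
6. prescription drop-off log present → met
7. condition 'offers immunizations' does not hold → requirement n/a → met
8. expired items on shelf 1 ≤ 1 → met
Not met: 0 of 8

0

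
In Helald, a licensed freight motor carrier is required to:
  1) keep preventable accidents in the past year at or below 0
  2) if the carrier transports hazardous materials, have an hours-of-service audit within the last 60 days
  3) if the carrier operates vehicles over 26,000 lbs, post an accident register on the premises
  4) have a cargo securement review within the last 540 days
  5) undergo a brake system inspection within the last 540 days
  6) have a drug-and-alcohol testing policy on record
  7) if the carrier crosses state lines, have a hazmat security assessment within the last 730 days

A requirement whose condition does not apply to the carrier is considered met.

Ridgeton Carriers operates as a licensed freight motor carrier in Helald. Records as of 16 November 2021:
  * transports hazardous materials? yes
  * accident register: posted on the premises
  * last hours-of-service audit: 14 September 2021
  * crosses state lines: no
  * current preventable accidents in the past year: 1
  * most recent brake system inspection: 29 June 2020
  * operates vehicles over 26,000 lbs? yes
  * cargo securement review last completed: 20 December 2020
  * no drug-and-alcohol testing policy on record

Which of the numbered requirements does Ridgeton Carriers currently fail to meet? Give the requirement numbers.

1. preventable accidents in the past year 1 > 0 → not met
2. condition 'transports hazardous materials' holds; hours-of-service audit 63 days ago vs limit 60 → not met
3. condition 'operates vehicles over 26,000 lbs' holds; accident register present → met
4. cargo securement review 331 days ago vs limit 540 → met
5. brake system inspection 505 days ago vs limit 540 → met
6. drug-and-alcohol testing policy absent → not met
7. condition 'crosses state lines' does not hold → requirement n/a → met
Not met: 1, 2, 6

1, 2, 6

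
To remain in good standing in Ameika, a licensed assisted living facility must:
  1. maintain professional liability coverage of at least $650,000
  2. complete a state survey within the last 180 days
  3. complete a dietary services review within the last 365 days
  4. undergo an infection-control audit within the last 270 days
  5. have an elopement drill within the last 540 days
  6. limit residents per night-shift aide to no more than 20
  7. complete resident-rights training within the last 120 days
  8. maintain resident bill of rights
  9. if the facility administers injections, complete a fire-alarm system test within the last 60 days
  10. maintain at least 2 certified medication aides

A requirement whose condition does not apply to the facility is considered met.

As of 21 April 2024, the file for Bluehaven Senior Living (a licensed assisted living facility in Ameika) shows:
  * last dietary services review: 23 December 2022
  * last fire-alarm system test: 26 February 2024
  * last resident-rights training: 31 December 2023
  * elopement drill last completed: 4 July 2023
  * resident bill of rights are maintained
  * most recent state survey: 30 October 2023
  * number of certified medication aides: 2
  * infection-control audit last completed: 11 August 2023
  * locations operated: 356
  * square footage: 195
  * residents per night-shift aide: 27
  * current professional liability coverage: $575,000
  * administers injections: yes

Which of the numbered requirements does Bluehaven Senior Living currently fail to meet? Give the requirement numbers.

1. professional liability coverage $575,000 < $650,000 → not met
2. state survey 174 days ago vs limit 180 → met
3. dietary services review 485 days ago vs limit 365 → not met
4. infection-control audit 254 days ago vs limit 270 → met
5. elopement drill 292 days ago vs limit 540 → met
6. residents per night-shift aide 27 > 20 → not met
7. resident-rights training 112 days ago vs limit 120 → met
8. resident bill of rights present → met
9. condition 'administers injections' holds; fire-alarm system test 55 days ago vs limit 60 → met
10. certified medication aides 2 ≥ 2 → met
Not met: 1, 3, 6

1, 3, 6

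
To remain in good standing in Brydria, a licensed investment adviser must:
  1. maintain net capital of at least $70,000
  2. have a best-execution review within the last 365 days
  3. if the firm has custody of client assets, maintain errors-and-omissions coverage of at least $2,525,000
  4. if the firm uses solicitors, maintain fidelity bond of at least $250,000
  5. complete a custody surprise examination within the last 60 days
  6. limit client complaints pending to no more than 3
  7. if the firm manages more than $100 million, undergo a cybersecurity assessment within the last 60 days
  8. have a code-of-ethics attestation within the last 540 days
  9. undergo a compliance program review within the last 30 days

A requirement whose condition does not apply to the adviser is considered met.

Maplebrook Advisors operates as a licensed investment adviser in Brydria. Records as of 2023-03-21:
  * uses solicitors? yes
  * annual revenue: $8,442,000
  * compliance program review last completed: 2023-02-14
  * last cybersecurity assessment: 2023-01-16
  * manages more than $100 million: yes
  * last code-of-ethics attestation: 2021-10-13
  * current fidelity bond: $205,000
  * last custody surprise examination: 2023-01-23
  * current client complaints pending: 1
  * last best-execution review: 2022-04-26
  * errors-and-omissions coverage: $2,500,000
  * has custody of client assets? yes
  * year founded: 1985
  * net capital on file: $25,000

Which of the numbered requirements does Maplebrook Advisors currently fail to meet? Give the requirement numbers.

1. net capital $25,000 < $70,000 → not met
2. best-execution review 329 days ago vs limit 365 → met
3. condition 'has custody of client assets' holds; errors-and-omissions coverage $2,500,000 < $2,525,000 → not met
4. condition 'uses solicitors' holds; fidelity bond $205,000 < $250,000 → not met
5. custody surprise examination 57 days ago vs limit 60 → met
6. client complaints pending 1 ≤ 3 → met
7. condition 'manages more than $100 million' holds; cybersecurity assessment 64 days ago vs limit 60 → not met
8. code-of-ethics attestation 524 days ago vs limit 540 → met
9. compliance program review 35 days ago vs limit 30 → not met
Not met: 1, 3, 4, 7, 9

1, 3, 4, 7, 9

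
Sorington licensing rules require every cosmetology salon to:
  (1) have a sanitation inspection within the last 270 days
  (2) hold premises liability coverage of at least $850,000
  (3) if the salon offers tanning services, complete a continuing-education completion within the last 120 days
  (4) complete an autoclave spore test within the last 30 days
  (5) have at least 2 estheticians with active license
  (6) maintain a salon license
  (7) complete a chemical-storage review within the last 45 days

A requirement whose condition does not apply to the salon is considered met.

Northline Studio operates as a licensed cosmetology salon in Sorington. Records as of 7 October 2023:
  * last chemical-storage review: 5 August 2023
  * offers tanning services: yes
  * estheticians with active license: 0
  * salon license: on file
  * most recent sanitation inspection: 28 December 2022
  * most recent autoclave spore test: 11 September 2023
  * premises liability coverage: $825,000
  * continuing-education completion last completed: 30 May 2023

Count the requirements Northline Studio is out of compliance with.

5

1. sanitation inspection 283 days ago vs limit 270 → not met
2. premises liability coverage $825,000 < $850,000 → not met
3. condition 'offers tanning services' holds; continuing-education completion 130 days ago vs limit 120 → not met
4. autoclave spore test 26 days ago vs limit 30 → met
5. estheticians with active license 0 < 2 → not met
6. salon license present → met
7. chemical-storage review 63 days ago vs limit 45 → not met
Not met: 5 of 7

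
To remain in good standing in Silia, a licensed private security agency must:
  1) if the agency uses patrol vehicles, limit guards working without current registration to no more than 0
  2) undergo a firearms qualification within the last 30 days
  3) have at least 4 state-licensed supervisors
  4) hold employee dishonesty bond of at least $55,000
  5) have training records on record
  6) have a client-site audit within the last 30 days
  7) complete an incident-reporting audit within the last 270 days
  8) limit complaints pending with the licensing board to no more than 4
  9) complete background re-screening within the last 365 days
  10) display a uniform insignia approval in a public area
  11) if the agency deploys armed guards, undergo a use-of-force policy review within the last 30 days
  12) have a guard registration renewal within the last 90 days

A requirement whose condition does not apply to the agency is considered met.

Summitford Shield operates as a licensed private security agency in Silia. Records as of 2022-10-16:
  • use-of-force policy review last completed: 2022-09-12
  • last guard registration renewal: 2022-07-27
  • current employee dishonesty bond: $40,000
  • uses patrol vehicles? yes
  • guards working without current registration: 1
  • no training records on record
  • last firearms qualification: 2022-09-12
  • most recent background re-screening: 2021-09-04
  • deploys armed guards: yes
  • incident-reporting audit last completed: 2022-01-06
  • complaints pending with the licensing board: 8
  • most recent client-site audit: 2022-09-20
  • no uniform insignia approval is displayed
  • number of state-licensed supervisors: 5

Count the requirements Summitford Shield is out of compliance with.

9

1. condition 'uses patrol vehicles' holds; guards working without current registration 1 > 0 → not met
2. firearms qualification 34 days ago vs limit 30 → not met
3. state-licensed supervisors 5 ≥ 4 → met
4. employee dishonesty bond $40,000 < $55,000 → not met
5. training records absent → not met
6. client-site audit 26 days ago vs limit 30 → met
7. incident-reporting audit 283 days ago vs limit 270 → not met
8. complaints pending with the licensing board 8 > 4 → not met
9. background re-screening 407 days ago vs limit 365 → not met
10. uniform insignia approval absent → not met
11. condition 'deploys armed guards' holds; use-of-force policy review 34 days ago vs limit 30 → not met
12. guard registration renewal 81 days ago vs limit 90 → met
Not met: 9 of 12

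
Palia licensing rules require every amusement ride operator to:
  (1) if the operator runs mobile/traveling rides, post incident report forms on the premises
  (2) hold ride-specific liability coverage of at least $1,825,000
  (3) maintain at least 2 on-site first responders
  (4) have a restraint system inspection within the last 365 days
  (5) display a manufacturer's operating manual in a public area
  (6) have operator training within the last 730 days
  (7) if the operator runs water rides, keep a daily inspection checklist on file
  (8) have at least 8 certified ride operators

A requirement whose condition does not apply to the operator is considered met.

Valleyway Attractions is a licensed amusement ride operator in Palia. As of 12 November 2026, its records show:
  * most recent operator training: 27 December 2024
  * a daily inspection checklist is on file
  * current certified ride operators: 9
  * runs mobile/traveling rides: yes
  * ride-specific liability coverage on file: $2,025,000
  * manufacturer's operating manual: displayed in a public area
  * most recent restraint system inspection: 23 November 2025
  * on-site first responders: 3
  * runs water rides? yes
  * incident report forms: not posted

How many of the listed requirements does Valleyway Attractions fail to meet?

1

1. condition 'runs mobile/traveling rides' holds; incident report forms absent → not met
2. ride-specific liability coverage $2,025,000 ≥ $1,825,000 → met
3. on-site first responders 3 ≥ 2 → met
4. restraint system inspection 354 days ago vs limit 365 → met
5. manufacturer's operating manual present → met
6. operator training 685 days ago vs limit 730 → met
7. condition 'runs water rides' holds; daily inspection checklist present → met
8. certified ride operators 9 ≥ 8 → met
Not met: 1 of 8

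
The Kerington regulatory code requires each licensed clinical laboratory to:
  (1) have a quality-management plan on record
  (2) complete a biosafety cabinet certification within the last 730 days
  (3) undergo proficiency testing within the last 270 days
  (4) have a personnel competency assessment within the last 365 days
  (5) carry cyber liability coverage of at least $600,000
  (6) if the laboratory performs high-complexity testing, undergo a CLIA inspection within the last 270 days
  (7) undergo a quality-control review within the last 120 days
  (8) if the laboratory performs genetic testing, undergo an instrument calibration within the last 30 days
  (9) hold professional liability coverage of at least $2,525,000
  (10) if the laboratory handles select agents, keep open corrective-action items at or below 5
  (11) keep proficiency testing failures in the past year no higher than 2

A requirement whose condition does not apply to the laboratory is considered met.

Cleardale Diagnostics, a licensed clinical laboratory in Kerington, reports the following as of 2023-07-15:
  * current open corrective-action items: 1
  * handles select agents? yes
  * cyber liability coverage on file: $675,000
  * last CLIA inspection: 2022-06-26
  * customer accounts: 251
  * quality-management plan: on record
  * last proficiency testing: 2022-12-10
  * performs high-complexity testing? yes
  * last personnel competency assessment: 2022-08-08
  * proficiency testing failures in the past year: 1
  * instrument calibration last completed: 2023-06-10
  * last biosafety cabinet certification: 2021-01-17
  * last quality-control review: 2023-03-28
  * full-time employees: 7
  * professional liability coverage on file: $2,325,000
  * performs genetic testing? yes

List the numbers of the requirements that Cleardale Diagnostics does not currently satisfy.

2, 6, 8, 9

1. quality-management plan present → met
2. biosafety cabinet certification 909 days ago vs limit 730 → not met
3. proficiency testing 217 days ago vs limit 270 → met
4. personnel competency assessment 341 days ago vs limit 365 → met
5. cyber liability coverage $675,000 ≥ $600,000 → met
6. condition 'performs high-complexity testing' holds; CLIA inspection 384 days ago vs limit 270 → not met
7. quality-control review 109 days ago vs limit 120 → met
8. condition 'performs genetic testing' holds; instrument calibration 35 days ago vs limit 30 → not met
9. professional liability coverage $2,325,000 < $2,525,000 → not met
10. condition 'handles select agents' holds; open corrective-action items 1 ≤ 5 → met
11. proficiency testing failures in the past year 1 ≤ 2 → met
Not met: 2, 6, 8, 9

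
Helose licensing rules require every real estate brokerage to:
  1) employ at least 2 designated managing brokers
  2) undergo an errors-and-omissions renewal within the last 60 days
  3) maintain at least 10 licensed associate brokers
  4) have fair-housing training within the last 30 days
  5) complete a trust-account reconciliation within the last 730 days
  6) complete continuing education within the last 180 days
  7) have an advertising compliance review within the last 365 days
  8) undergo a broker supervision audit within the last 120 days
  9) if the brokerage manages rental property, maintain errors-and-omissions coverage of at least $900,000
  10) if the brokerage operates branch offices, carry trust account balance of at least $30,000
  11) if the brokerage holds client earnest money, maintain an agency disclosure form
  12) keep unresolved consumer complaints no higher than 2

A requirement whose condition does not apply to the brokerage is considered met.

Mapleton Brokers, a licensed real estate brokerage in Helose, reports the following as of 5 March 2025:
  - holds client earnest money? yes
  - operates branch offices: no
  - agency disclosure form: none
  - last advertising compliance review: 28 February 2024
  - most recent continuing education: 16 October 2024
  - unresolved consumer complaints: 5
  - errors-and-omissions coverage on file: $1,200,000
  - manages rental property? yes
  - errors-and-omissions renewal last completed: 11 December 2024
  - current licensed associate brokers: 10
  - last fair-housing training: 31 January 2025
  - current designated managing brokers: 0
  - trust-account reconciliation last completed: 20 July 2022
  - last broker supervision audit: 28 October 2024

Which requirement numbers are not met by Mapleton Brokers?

1, 2, 4, 5, 7, 8, 11, 12

1. designated managing brokers 0 < 2 → not met
2. errors-and-omissions renewal 84 days ago vs limit 60 → not met
3. licensed associate brokers 10 ≥ 10 → met
4. fair-housing training 33 days ago vs limit 30 → not met
5. trust-account reconciliation 959 days ago vs limit 730 → not met
6. continuing education 140 days ago vs limit 180 → met
7. advertising compliance review 371 days ago vs limit 365 → not met
8. broker supervision audit 128 days ago vs limit 120 → not met
9. condition 'manages rental property' holds; errors-and-omissions coverage $1,200,000 ≥ $900,000 → met
10. condition 'operates branch offices' does not hold → requirement n/a → met
11. condition 'holds client earnest money' holds; agency disclosure form absent → not met
12. unresolved consumer complaints 5 > 2 → not met
Not met: 1, 2, 4, 5, 7, 8, 11, 12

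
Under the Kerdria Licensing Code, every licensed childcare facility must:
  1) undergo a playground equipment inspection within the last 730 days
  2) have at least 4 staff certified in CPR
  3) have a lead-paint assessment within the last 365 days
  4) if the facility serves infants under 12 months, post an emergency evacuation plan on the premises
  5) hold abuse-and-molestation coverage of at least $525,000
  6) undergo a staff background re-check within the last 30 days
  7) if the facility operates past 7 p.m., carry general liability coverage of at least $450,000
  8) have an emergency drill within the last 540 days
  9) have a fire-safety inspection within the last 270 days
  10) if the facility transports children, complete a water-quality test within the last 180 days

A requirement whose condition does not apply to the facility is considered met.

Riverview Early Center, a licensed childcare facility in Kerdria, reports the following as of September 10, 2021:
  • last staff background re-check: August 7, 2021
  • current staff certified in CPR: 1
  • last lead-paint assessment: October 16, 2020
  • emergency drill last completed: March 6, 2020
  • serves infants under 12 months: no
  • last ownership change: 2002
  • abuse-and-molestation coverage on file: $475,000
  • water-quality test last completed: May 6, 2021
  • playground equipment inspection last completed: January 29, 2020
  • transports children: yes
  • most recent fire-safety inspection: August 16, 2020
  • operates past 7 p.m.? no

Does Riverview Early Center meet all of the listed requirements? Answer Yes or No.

1. playground equipment inspection 590 days ago vs limit 730 → met
2. staff certified in CPR 1 < 4 → not met
3. lead-paint assessment 329 days ago vs limit 365 → met
4. condition 'serves infants under 12 months' does not hold → requirement n/a → met
5. abuse-and-molestation coverage $475,000 < $525,000 → not met
6. staff background re-check 34 days ago vs limit 30 → not met
7. condition 'operates past 7 p.m.' does not hold → requirement n/a → met
8. emergency drill 553 days ago vs limit 540 → not met
9. fire-safety inspection 390 days ago vs limit 270 → not met
10. condition 'transports children' holds; water-quality test 127 days ago vs limit 180 → met
Not met: 2, 5, 6, 8, 9

No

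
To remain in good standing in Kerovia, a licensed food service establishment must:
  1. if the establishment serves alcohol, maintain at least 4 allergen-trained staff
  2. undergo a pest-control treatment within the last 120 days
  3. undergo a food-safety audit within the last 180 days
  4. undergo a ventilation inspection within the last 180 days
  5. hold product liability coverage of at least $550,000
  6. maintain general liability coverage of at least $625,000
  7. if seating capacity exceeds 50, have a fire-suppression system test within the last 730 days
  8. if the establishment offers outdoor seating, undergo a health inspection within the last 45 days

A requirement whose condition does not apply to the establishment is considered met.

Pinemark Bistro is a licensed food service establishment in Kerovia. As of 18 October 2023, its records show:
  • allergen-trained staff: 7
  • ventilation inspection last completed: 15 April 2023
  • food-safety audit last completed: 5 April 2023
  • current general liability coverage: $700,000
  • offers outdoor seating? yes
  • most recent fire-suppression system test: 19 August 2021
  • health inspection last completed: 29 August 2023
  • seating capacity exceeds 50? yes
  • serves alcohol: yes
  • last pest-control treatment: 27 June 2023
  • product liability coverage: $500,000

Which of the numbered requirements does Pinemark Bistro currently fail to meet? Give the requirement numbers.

1. condition 'serves alcohol' holds; allergen-trained staff 7 ≥ 4 → met
2. pest-control treatment 113 days ago vs limit 120 → met
3. food-safety audit 196 days ago vs limit 180 → not met
4. ventilation inspection 186 days ago vs limit 180 → not met
5. product liability coverage $500,000 < $550,000 → not met
6. general liability coverage $700,000 ≥ $625,000 → met
7. condition 'seating capacity exceeds 50' holds; fire-suppression system test 790 days ago vs limit 730 → not met
8. condition 'offers outdoor seating' holds; health inspection 50 days ago vs limit 45 → not met
Not met: 3, 4, 5, 7, 8

3, 4, 5, 7, 8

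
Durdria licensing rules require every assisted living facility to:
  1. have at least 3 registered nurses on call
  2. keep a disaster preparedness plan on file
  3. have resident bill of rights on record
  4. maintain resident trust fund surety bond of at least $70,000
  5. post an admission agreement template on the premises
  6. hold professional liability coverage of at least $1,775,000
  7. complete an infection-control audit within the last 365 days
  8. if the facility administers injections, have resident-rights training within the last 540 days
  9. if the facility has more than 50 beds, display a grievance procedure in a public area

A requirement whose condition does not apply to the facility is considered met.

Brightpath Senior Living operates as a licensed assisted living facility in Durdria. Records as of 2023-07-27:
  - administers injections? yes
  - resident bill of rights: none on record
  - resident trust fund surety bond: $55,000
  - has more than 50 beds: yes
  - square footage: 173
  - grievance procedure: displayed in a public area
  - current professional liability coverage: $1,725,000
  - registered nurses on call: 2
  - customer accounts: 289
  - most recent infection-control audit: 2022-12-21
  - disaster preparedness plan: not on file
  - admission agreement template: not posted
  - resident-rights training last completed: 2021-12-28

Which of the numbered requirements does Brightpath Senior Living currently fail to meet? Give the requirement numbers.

1, 2, 3, 4, 5, 6, 8

1. registered nurses on call 2 < 3 → not met
2. disaster preparedness plan absent → not met
3. resident bill of rights absent → not met
4. resident trust fund surety bond $55,000 < $70,000 → not met
5. admission agreement template absent → not met
6. professional liability coverage $1,725,000 < $1,775,000 → not met
7. infection-control audit 218 days ago vs limit 365 → met
8. condition 'administers injections' holds; resident-rights training 576 days ago vs limit 540 → not met
9. condition 'has more than 50 beds' holds; grievance procedure present → met
Not met: 1, 2, 3, 4, 5, 6, 8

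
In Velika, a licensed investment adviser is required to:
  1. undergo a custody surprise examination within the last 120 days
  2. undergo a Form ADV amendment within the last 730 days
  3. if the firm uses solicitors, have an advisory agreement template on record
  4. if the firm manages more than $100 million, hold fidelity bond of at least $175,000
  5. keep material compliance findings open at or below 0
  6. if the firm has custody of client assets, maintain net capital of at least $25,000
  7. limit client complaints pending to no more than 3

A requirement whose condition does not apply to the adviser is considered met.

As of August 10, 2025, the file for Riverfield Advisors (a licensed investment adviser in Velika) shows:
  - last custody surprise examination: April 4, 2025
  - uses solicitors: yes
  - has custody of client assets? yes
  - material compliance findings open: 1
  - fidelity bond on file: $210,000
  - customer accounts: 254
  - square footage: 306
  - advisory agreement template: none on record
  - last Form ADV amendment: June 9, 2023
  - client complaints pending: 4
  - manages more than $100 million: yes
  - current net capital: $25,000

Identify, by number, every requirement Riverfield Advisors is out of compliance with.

1, 2, 3, 5, 7

1. custody surprise examination 128 days ago vs limit 120 → not met
2. Form ADV amendment 793 days ago vs limit 730 → not met
3. condition 'uses solicitors' holds; advisory agreement template absent → not met
4. condition 'manages more than $100 million' holds; fidelity bond $210,000 ≥ $175,000 → met
5. material compliance findings open 1 > 0 → not met
6. condition 'has custody of client assets' holds; net capital $25,000 ≥ $25,000 → met
7. client complaints pending 4 > 3 → not met
Not met: 1, 2, 3, 5, 7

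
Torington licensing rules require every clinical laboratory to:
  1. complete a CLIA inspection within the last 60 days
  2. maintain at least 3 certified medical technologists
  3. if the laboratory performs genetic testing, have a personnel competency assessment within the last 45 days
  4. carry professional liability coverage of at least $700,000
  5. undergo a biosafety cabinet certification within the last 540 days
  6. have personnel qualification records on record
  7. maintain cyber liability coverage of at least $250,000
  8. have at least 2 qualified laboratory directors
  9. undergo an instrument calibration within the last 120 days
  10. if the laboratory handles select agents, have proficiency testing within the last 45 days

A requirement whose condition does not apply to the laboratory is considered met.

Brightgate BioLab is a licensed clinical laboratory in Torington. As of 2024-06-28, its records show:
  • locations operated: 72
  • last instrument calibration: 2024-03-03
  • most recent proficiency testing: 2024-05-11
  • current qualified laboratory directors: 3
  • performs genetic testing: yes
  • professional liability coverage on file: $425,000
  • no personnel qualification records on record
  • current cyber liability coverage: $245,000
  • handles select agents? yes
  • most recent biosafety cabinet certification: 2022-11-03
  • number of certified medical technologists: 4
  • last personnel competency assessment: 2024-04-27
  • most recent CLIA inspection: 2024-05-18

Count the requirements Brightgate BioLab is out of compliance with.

6

1. CLIA inspection 41 days ago vs limit 60 → met
2. certified medical technologists 4 ≥ 3 → met
3. condition 'performs genetic testing' holds; personnel competency assessment 62 days ago vs limit 45 → not met
4. professional liability coverage $425,000 < $700,000 → not met
5. biosafety cabinet certification 603 days ago vs limit 540 → not met
6. personnel qualification records absent → not met
7. cyber liability coverage $245,000 < $250,000 → not met
8. qualified laboratory directors 3 ≥ 2 → met
9. instrument calibration 117 days ago vs limit 120 → met
10. condition 'handles select agents' holds; proficiency testing 48 days ago vs limit 45 → not met
Not met: 6 of 10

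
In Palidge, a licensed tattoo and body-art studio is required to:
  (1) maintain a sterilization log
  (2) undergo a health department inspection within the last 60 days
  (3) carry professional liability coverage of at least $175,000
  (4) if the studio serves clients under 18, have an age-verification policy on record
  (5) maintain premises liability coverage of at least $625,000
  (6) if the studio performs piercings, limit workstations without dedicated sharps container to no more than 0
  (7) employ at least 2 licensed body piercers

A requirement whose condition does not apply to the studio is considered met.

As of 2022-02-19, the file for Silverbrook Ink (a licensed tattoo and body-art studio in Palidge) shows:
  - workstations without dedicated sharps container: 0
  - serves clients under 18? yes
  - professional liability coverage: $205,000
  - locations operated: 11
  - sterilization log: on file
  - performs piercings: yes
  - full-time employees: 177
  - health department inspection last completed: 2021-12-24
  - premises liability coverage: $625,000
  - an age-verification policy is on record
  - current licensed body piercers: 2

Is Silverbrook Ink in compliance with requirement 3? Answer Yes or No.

Yes

3. professional liability coverage $205,000 ≥ $175,000 → met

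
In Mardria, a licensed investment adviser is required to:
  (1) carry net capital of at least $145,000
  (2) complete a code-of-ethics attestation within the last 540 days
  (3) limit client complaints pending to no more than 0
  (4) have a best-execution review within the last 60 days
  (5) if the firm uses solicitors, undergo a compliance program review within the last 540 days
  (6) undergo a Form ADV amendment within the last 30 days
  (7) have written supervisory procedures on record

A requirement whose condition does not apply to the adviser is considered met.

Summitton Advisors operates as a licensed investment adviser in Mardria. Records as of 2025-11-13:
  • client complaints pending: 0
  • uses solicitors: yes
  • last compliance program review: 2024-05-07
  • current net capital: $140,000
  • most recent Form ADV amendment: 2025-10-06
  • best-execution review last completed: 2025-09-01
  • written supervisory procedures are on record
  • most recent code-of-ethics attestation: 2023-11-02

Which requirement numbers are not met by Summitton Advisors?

1. net capital $140,000 < $145,000 → not met
2. code-of-ethics attestation 742 days ago vs limit 540 → not met
3. client complaints pending 0 ≤ 0 → met
4. best-execution review 73 days ago vs limit 60 → not met
5. condition 'uses solicitors' holds; compliance program review 555 days ago vs limit 540 → not met
6. Form ADV amendment 38 days ago vs limit 30 → not met
7. written supervisory procedures present → met
Not met: 1, 2, 4, 5, 6

1, 2, 4, 5, 6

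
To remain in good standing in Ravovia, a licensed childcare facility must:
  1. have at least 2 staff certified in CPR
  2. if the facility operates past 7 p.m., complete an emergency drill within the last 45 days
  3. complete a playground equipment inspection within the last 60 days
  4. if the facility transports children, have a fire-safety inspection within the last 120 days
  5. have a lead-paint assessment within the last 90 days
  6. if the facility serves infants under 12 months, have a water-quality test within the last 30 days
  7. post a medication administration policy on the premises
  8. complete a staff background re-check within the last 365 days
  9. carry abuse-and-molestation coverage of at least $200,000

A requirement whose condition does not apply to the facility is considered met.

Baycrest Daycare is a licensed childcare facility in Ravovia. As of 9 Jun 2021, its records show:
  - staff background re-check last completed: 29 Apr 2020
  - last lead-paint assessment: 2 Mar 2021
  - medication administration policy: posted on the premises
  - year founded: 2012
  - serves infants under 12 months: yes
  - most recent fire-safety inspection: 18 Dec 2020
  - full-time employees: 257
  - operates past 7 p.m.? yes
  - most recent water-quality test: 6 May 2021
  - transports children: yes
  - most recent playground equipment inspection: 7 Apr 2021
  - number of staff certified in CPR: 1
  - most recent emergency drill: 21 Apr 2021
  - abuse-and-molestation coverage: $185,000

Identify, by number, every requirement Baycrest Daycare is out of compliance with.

1. staff certified in CPR 1 < 2 → not met
2. condition 'operates past 7 p.m.' holds; emergency drill 49 days ago vs limit 45 → not met
3. playground equipment inspection 63 days ago vs limit 60 → not met
4. condition 'transports children' holds; fire-safety inspection 173 days ago vs limit 120 → not met
5. lead-paint assessment 99 days ago vs limit 90 → not met
6. condition 'serves infants under 12 months' holds; water-quality test 34 days ago vs limit 30 → not met
7. medication administration policy present → met
8. staff background re-check 406 days ago vs limit 365 → not met
9. abuse-and-molestation coverage $185,000 < $200,000 → not met
Not met: 1, 2, 3, 4, 5, 6, 8, 9

1, 2, 3, 4, 5, 6, 8, 9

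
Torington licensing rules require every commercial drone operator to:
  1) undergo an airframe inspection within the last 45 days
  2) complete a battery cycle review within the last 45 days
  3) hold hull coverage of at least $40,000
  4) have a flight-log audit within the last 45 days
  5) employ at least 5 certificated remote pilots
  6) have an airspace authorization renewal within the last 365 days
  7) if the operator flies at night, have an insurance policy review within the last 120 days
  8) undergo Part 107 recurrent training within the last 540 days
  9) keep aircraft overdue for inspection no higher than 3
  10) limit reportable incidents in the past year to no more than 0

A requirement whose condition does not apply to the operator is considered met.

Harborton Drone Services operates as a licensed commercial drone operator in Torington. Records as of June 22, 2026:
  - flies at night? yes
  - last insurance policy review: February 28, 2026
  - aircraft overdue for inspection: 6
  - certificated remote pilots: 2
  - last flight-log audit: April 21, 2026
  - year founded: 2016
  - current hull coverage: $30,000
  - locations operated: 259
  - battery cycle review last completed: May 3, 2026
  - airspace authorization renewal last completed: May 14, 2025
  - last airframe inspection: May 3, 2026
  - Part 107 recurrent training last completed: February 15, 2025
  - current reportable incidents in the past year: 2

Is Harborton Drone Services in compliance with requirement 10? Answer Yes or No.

No

10. reportable incidents in the past year 2 > 0 → not met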